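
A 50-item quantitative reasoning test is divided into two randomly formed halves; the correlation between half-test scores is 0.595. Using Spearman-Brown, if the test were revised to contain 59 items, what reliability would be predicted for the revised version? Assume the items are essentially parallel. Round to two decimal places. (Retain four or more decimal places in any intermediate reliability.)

0.78

First correct the split-half correlation to full-test reliability: r_full = 2 × 0.595 / (1 + 0.595) ≈ 0.7461
Then adjust to 59 items: n = 59/50 = 1.1800
r_new = n·r_full / (1 + (n − 1)·r_full) = 0.8804 / 1.1343 ≈ 0.7762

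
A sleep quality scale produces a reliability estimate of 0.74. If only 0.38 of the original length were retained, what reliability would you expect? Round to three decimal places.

By Spearman-Brown, r_new = n r / (1 + (n − 1) r).
r_new = 0.38·0.74 / [1 + (0.38 − 1)·0.74]
r_new = 0.2812 / 0.5412 ≈ 0.5196

0.520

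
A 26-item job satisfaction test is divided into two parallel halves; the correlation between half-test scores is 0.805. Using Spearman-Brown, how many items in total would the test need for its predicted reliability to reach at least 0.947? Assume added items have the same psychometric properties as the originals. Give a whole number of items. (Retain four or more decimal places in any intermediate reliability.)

57

r_full = 2(0.805)/(1 + 0.805) = 0.8920
n = r_tgt(1 − r_full) / [r_full(1 − r_tgt)] = 0.947 × 0.1080 / (0.8920 × 0.053) ≈ 2.1634
Required items = 2.1634 × 26 = 56.25, so 57 items.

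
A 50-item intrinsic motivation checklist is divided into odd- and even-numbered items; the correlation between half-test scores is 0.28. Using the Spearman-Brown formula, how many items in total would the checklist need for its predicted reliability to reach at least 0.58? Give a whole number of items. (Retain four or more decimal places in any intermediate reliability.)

r_full = 2(0.28)/(1 + 0.28) = 0.4375
Solve Spearman-Brown for n: n = 0.58(1 − 0.4375) / [0.4375(1 − 0.58)] = 1.7755
Required items = 1.7755 × 50 = 88.78, so 89 items.

89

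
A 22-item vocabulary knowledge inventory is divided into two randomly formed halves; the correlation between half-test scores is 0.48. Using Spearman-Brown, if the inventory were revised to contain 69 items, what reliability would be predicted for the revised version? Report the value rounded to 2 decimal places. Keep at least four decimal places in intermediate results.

0.85

First correct the split-half correlation to full-test reliability: r_full = 2 × 0.48 / (1 + 0.48) ≈ 0.6486
Then adjust to 69 items: n = 69/22 = 3.1364
r_new = n·r_full / (1 + (n − 1)·r_full) = 2.0343 / 2.3857 ≈ 0.8527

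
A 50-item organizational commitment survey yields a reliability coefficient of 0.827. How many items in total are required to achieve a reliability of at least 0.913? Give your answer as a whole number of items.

110

Invert Spearman-Brown to solve for n:
n = r*(1 − r) / [ r (1 − r*) ]
n = [0.913 × 0.173] / [0.827 × 0.087]
n = 0.157949 / 0.071949 ≈ 2.1953
2.1953 × 50 = 109.77 → 110 items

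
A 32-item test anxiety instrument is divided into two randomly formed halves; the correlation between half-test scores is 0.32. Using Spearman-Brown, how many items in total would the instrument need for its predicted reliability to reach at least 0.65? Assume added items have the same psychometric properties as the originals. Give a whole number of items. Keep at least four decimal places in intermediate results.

64

Corrected full-test reliability: r_full = 2 × 0.32 / (1 + 0.32) ≈ 0.4848
n = r_tgt(1 − r_full) / [r_full(1 − r_tgt)] = 0.65 × 0.5152 / (0.4848 × 0.35) ≈ 1.9736
Required items = 1.9736 × 32 = 63.16, so 64 items.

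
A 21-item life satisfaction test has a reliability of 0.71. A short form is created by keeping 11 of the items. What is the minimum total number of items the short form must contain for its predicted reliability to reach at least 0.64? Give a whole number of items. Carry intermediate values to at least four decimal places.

Short-form reliability: n = 11/21 = 0.5238; r_11 = n·r/(1+(n−1)r) ≈ 0.5619
Length factor from the short form to reach 0.64: n' = 0.64(1 − 0.5619) / [0.5619(1 − 0.64)] ≈ 1.3861
Total items = 1.3861 × 11 = 15.25, rounded up to 16.

16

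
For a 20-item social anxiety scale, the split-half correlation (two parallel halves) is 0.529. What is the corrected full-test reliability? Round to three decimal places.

0.692

The full test is twice the length of either half (n = 2).
r_full = 2r_hh / (1 + r_hh) = 2 × 0.529 / (1 + 0.529)
       = 1.0580 / 1.5290 = 0.6920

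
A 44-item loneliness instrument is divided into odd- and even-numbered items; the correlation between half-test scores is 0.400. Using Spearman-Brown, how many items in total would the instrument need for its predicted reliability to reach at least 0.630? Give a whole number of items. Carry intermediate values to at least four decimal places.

Corrected full-test reliability: r_full = 2 × 0.400 / (1 + 0.400) ≈ 0.5714
n = r_tgt(1 − r_full) / [r_full(1 − r_tgt)] = 0.630 × 0.4286 / (0.5714 × 0.370) ≈ 1.2772
Required items = 1.2772 × 44 = 56.20, so 57 items.

57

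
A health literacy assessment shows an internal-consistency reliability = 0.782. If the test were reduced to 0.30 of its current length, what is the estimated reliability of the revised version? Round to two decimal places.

0.52

r_new = 0.3·0.782 / [1 + (0.3 − 1)·0.782]
r_new = 0.2346 / 0.4526 ≈ 0.5183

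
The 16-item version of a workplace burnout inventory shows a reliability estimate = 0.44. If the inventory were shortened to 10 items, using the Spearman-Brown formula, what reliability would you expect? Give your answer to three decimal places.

0.329

The new length is 10/16 = 0.625 times the old.
r_new = 0.625·0.44 / [1 + (0.625 − 1)·0.44]
r_new = 0.2750 / 0.8350 ≈ 0.3293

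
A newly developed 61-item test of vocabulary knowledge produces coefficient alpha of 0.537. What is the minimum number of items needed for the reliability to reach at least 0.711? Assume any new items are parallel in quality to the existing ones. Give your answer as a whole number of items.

Rearranging the Spearman-Brown formula for n,
n = r*(1 − r) / [ r (1 − r*) ]
n = [0.711 × 0.463] / [0.537 × 0.289]
n = 0.329193 / 0.155193 ≈ 2.1212
So the test needs 2.1212 × 61 ≈ 129.39 items; rounding up, 130.

130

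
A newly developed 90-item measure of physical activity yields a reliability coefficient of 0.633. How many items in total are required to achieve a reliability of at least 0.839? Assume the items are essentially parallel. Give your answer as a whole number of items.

272

Spearman-Brown solved for the length factor n:
n = r_target (1 − r_old) / [ r_old (1 − r_target) ]
n = 0.839 × (1 − 0.633) / [ 0.633 × (1 − 0.839) ]
  = 0.307913 / 0.101913 = 3.0213
3.0213 × 90 = 271.92 → 272 items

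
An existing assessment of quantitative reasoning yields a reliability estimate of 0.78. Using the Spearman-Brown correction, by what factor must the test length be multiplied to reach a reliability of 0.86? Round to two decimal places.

Spearman-Brown solved for the length factor n:
n = r_target (1 − r_old) / [ r_old (1 − r_target) ]
n = [0.86 × 0.22] / [0.78 × 0.14]
  = 0.1892 / 0.1092 = 1.7326

1.73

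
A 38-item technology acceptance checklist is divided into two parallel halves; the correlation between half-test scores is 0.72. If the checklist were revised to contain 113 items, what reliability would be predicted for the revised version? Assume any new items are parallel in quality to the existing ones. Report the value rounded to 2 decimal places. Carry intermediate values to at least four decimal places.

Full-test reliability from the split-half r: r_full = 2(0.72)/(1 + 0.72) = 0.8372
Length factor from 38 to 113 items: n = 113/38 = 2.9737
r_new = n·r_full / (1 + (n − 1)·r_full) = 2.4896 / 2.6524 ≈ 0.9386

0.94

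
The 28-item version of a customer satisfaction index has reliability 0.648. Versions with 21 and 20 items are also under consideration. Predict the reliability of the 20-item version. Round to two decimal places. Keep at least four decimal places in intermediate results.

The 21-item form is not needed; work directly from the 28-item form with n = 20/28 = 0.7143.
r_{20} = n·r / (1 + (n − 1)·r) = 0.4629 / 0.8149 ≈ 0.5680

0.57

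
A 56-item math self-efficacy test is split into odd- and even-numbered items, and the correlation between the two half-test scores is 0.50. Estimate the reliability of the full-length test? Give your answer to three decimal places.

0.667

Apply the Spearman-Brown correction with n = 2:
r_full = 2r_hh / (1 + r_hh) = 2 × 0.50 / (1 + 0.50)
       = 1.0000 / 1.5000 = 0.6667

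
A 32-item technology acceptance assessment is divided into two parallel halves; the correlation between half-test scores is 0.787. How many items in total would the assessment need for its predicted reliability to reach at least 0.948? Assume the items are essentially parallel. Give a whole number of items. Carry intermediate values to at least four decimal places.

79

Corrected full-test reliability: r_full = 2 × 0.787 / (1 + 0.787) ≈ 0.8808
n = r_tgt(1 − r_full) / [r_full(1 − r_tgt)] = 0.948 × 0.1192 / (0.8808 × 0.052) ≈ 2.4672
Items = 2.4672 × 32 ≈ 78.95 → 79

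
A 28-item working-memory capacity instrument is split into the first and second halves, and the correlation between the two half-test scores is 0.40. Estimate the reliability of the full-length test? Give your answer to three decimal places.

0.571

The full test is twice the length of either half (n = 2).
r_full = 2r_hh / (1 + r_hh) = 2 × 0.40 / (1 + 0.40)
       = 0.8000 / 1.4000 = 0.5714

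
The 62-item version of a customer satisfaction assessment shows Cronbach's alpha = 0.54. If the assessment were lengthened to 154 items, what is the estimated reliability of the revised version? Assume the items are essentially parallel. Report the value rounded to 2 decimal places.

0.74

The new length is 154/62 = 2.4839 times the old.
Apply the Spearman-Brown prophecy formula, r' = nr / [1 + (n − 1)r]:
r_new = (2.4839 × 0.54) / (1 + (2.4839 − 1) × 0.54)
r_new = 1.3413 / 1.8013 ≈ 0.7446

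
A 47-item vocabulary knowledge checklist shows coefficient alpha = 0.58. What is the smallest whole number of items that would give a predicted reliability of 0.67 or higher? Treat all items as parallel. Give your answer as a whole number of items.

n = 0.67(1 − 0.58) / [0.58(1 − 0.67)]
n = 0.2814 / 0.1914 ≈ 1.4702
1.4702 × 47 = 69.10 → 70 items

70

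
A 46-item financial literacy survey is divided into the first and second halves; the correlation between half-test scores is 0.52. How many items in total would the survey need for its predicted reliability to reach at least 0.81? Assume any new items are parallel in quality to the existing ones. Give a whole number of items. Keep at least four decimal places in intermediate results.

Corrected full-test reliability: r_full = 2 × 0.52 / (1 + 0.52) ≈ 0.6842
Solve Spearman-Brown for n: n = 0.81(1 − 0.6842) / [0.6842(1 − 0.81)] = 1.9677
Items = 1.9677 × 46 ≈ 90.51 → 91

91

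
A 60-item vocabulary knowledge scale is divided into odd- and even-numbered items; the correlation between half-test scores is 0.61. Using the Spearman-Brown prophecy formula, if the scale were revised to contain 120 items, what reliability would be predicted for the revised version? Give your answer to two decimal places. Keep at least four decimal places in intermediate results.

First correct the split-half correlation to full-test reliability: r_full = 2 × 0.61 / (1 + 0.61) ≈ 0.7578
Length factor from 60 to 120 items: n = 120/60 = 2.0000
r_new = n·r_full / (1 + (n − 1)·r_full) = 1.5156 / 1.7578 ≈ 0.8622

0.86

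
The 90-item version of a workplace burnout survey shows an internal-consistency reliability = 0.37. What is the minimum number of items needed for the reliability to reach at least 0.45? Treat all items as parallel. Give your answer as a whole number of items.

n = 0.45(1 − 0.37) / [0.37(1 − 0.45)]
  = 0.2835 / 0.2035 = 1.3931
1.3931 × 90 = 125.38 → 126 items

126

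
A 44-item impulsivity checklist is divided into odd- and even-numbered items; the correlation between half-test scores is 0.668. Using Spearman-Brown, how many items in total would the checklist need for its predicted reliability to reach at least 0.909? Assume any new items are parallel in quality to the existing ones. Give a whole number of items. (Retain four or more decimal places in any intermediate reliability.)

110

r_full = 2(0.668)/(1 + 0.668) = 0.8010
Solve Spearman-Brown for n: n = 0.909(1 − 0.8010) / [0.8010(1 − 0.909)] = 2.4817
Items = 2.4817 × 44 ≈ 109.19 → 110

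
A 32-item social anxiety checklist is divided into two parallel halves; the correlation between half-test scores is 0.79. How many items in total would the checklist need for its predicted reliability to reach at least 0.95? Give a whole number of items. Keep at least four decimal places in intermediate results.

r_full = 2(0.79)/(1 + 0.79) = 0.8827
n = r_tgt(1 − r_full) / [r_full(1 − r_tgt)] = 0.95 × 0.1173 / (0.8827 × 0.05) ≈ 2.5249
Items = 2.5249 × 32 ≈ 80.80 → 81

81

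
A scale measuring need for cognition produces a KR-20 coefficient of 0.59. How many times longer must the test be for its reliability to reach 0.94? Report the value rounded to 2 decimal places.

10.89

n = 0.94 × (1 − 0.59) / [ 0.59 × (1 − 0.94) ]
  = 0.3854 / 0.0354 = 10.8870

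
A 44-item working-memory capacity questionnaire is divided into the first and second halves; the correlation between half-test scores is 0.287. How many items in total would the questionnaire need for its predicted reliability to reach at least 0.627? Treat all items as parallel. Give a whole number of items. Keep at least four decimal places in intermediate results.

Corrected full-test reliability: r_full = 2 × 0.287 / (1 + 0.287) ≈ 0.4460
n = r_tgt(1 − r_full) / [r_full(1 − r_tgt)] = 0.627 × 0.5540 / (0.4460 × 0.373) ≈ 2.0880
Items = 2.0880 × 44 ≈ 91.87 → 92

92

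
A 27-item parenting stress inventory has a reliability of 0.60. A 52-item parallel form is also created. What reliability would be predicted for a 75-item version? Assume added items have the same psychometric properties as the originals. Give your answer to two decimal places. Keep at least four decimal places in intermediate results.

0.81

The 52-item form is not needed; work directly from the 27-item form with n = 75/27 = 2.7778.
r_{75} = n·r / (1 + (n − 1)·r) = 1.6667 / 2.0667 ≈ 0.8065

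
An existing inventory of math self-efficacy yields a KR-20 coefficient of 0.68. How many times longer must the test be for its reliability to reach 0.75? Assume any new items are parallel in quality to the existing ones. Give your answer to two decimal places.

1.41

Invert Spearman-Brown to solve for n:
n = r*(1 − r) / [ r (1 − r*) ]
n = 0.75 × (1 − 0.68) / [ 0.68 × (1 − 0.75) ]
n = 0.2400 / 0.1700 ≈ 1.4118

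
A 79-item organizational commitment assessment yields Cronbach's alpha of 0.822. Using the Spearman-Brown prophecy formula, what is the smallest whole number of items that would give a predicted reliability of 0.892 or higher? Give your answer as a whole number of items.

142

Invert Spearman-Brown to solve for n:
n = r_target (1 − r_old) / [ r_old (1 − r_target) ]
n = [0.892 × 0.178] / [0.822 × 0.108]
n = 0.158776 / 0.088776 ≈ 1.7885
Items needed = n × 79 = 1.7885 × 79 ≈ 141.29 → round up to 142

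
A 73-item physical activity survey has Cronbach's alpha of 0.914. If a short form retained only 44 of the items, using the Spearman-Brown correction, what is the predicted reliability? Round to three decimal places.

0.865

The new length is 44/73 = 0.6027 times the old.
r_new = 0.6027·0.914 / [1 + (0.6027 − 1)·0.914]
r_new = 0.5509 / 0.6369 ≈ 0.8650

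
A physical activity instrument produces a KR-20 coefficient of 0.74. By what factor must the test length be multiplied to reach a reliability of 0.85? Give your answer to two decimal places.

1.99

Invert Spearman-Brown to solve for n:
n = r*(1 − r) / [ r (1 − r*) ]
n = 0.85(1 − 0.74) / [0.74(1 − 0.85)]
n = 0.2210 / 0.1110 ≈ 1.9910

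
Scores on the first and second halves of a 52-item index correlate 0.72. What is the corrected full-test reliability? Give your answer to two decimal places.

0.84

The full test is twice the length of either half (n = 2).
r_full = 2r_hh / (1 + r_hh) = 2 × 0.72 / (1 + 0.72)
r_full = 1.4400 / 1.7200 ≈ 0.8372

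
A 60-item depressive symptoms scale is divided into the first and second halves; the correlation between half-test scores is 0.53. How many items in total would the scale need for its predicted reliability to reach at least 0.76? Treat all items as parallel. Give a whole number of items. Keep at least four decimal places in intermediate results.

85

Corrected full-test reliability: r_full = 2 × 0.53 / (1 + 0.53) ≈ 0.6928
Solve Spearman-Brown for n: n = 0.76(1 − 0.6928) / [0.6928(1 − 0.76)] = 1.4042
Required items = 1.4042 × 60 = 84.25, so 85 items.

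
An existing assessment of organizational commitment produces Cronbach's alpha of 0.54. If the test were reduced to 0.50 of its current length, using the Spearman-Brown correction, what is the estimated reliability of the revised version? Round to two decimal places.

0.37

Spearman-Brown: r_new = n·r / (1 + (n − 1)·r)
r_new = (0.5 × 0.54) / (1 + (0.5 − 1) × 0.54)
r_new = 0.2700 / 0.7300 ≈ 0.3699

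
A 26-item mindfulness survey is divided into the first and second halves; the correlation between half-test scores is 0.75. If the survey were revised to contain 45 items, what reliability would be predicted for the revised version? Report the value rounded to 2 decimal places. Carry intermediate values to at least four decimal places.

First correct the split-half correlation to full-test reliability: r_full = 2 × 0.75 / (1 + 0.75) ≈ 0.8571
Then adjust to 45 items: n = 45/26 = 1.7308
r_new = n·r_full / (1 + (n − 1)·r_full) = 1.4835 / 1.6264 ≈ 0.9121

0.91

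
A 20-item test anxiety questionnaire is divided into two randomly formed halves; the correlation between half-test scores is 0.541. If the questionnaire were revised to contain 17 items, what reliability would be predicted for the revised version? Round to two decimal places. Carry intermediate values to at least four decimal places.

Full-test reliability from the split-half r: r_full = 2(0.541)/(1 + 0.541) = 0.7021
Length factor from 20 to 17 items: n = 17/20 = 0.8500
r_new = n·r_full / (1 + (n − 1)·r_full) = 0.5968 / 0.8947 ≈ 0.6670

0.67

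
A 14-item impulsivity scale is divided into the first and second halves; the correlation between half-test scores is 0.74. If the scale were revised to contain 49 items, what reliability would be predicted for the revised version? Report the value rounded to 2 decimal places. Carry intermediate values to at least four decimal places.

0.95

Spearman-Brown correction (n = 2): r_full = 2·0.74/(1 + 0.74) = 0.8506
Length factor from 14 to 49 items: n = 49/14 = 3.5000
r_new = n·r_full / (1 + (n − 1)·r_full) = 2.9771 / 3.1265 ≈ 0.9522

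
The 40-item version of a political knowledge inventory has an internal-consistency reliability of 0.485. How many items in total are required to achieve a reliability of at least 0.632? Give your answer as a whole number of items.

n = 0.632 × (1 − 0.485) / [ 0.485 × (1 − 0.632) ]
  = 0.325480 / 0.178480 = 1.8236
So the test needs 1.8236 × 40 ≈ 72.94 items; rounding up, 73.

73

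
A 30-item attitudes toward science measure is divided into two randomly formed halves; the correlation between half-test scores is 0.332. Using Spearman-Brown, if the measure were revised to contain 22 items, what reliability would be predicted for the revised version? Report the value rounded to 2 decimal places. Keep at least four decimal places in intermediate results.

0.42

Full-test reliability from the split-half r: r_full = 2(0.332)/(1 + 0.332) = 0.4985
Length factor from 30 to 22 items: n = 22/30 = 0.7333
r_new = n·r_full / (1 + (n − 1)·r_full) = 0.3656 / 0.8671 ≈ 0.4216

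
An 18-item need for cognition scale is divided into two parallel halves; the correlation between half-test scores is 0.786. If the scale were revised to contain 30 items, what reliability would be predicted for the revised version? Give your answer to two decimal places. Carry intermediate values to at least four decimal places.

0.92

First correct the split-half correlation to full-test reliability: r_full = 2 × 0.786 / (1 + 0.786) ≈ 0.8802
Then adjust to 30 items: n = 30/18 = 1.6667
r_new = n·r_full / (1 + (n − 1)·r_full) = 1.4670 / 1.5868 ≈ 0.9245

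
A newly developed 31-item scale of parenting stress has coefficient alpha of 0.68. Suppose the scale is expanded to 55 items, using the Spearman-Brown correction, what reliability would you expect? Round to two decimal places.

0.79

n = 55/31 = 1.7742
Apply the Spearman-Brown prophecy formula, r' = nr / [1 + (n − 1)r]:
r_new = 1.7742·0.68 / [1 + (1.7742 − 1)·0.68]
     = 1.2065 / 1.5265 = 0.7904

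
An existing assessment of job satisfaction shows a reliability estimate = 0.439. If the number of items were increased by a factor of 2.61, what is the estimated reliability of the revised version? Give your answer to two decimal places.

Spearman-Brown: r_new = n·r / (1 + (n − 1)·r)
r_new = 2.61·0.439 / [1 + (2.61 − 1)·0.439]
     = 1.1458 / 1.7068 = 0.6713

0.67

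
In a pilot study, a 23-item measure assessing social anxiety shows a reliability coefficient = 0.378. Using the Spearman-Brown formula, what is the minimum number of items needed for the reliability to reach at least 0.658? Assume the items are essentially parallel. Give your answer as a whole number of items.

73

Invert Spearman-Brown to solve for n:
n = r_target (1 − r_old) / [ r_old (1 − r_target) ]
n = [0.658 × 0.622] / [0.378 × 0.342]
  = 0.409276 / 0.129276 = 3.1659
3.1659 × 23 = 72.82 → 73 items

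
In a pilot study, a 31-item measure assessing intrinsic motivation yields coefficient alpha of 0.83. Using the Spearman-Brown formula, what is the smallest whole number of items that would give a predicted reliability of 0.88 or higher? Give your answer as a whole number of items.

47

Rearranging the Spearman-Brown formula for n,
n = r_target (1 − r_old) / [ r_old (1 − r_target) ]
n = [0.88 × 0.17] / [0.83 × 0.12]
  = 0.1496 / 0.0996 = 1.5020
So the test needs 1.5020 × 31 ≈ 46.56 items; rounding up, 47.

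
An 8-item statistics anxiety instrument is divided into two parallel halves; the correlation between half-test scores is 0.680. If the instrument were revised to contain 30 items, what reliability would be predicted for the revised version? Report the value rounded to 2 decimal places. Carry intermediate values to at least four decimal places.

0.94

Spearman-Brown correction (n = 2): r_full = 2·0.680/(1 + 0.680) = 0.8095
Then adjust to 30 items: n = 30/8 = 3.7500
r_new = n·r_full / (1 + (n − 1)·r_full) = 3.0356 / 3.2261 ≈ 0.9410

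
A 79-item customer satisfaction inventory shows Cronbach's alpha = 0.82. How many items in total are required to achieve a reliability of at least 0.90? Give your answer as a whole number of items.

157

Rearranging the Spearman-Brown formula for n,
n = r_target (1 − r_old) / [ r_old (1 − r_target) ]
n = 0.90 × (1 − 0.82) / [ 0.82 × (1 − 0.90) ]
n = 0.1620 / 0.0820 ≈ 1.9756
Items needed = n × 79 = 1.9756 × 79 ≈ 156.07 → round up to 157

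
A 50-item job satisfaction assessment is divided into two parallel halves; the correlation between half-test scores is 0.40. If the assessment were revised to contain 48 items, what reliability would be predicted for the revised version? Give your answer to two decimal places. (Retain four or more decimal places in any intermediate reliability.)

Full-test reliability from the split-half r: r_full = 2(0.40)/(1 + 0.40) = 0.5714
Then adjust to 48 items: n = 48/50 = 0.9600
r_new = n·r_full / (1 + (n − 1)·r_full) = 0.5485 / 0.9771 ≈ 0.5614

0.56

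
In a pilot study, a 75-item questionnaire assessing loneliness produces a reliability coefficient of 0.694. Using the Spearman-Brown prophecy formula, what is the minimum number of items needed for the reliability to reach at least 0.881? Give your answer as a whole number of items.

245

n = [0.881 × 0.306] / [0.694 × 0.119]
  = 0.269586 / 0.082586 = 3.2643
3.2643 × 75 = 244.82 → 245 items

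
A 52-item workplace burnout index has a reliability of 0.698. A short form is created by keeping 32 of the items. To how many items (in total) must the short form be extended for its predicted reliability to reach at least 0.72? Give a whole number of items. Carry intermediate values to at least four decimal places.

58

Short-form reliability: n = 32/52 = 0.6154; r_32 = n·r/(1+(n−1)r) ≈ 0.5872
Length factor from the short form to reach 0.72: n' = 0.72(1 − 0.5872) / [0.5872(1 − 0.72)] ≈ 1.8077
Items = 1.8077 × 32 ≈ 57.85 → 58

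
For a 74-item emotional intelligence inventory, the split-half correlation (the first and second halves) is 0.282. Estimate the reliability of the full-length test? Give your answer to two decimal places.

r_full = 2r_hh / (1 + r_hh) = 2 × 0.282 / (1 + 0.282)
       = 0.5640 / 1.2820 = 0.4399

0.44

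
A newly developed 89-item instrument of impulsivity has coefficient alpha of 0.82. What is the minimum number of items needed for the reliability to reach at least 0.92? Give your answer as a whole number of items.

225

n = [0.92 × 0.18] / [0.82 × 0.08]
n = 0.1656 / 0.0656 ≈ 2.5244
Items needed = n × 89 = 2.5244 × 89 ≈ 224.67 → round up to 225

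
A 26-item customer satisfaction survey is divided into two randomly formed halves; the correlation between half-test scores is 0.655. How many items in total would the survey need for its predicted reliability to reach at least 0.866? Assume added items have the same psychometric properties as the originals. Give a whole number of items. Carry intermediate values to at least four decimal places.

45

r_full = 2(0.655)/(1 + 0.655) = 0.7915
Solve Spearman-Brown for n: n = 0.866(1 − 0.7915) / [0.7915(1 − 0.866)] = 1.7024
Items = 1.7024 × 26 ≈ 44.26 → 45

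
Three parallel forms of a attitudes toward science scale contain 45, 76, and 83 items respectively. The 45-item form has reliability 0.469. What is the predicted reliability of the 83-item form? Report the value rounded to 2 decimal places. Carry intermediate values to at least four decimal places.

0.62

The 76-item form is not needed; work directly from the 45-item form with n = 83/45 = 1.8444.
r_{83} = n·r / (1 + (n − 1)·r) = 0.8650 / 1.3960 ≈ 0.6196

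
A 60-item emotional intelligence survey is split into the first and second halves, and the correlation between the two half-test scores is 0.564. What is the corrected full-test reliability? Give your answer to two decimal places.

0.72

r_full = 2r_hh / (1 + r_hh) = 2 × 0.564 / (1 + 0.564)
       = 1.1280 / 1.5640 = 0.7212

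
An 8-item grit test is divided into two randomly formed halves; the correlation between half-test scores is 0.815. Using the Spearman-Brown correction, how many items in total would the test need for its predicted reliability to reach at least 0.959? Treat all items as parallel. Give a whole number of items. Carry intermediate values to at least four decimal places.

Corrected full-test reliability: r_full = 2 × 0.815 / (1 + 0.815) ≈ 0.8981
Solve Spearman-Brown for n: n = 0.959(1 − 0.8981) / [0.8981(1 − 0.959)] = 2.6539
Required items = 2.6539 × 8 = 21.23, so 22 items.

22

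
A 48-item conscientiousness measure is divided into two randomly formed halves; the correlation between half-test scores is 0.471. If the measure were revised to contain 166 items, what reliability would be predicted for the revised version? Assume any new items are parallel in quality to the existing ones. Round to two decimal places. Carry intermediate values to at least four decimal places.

0.86

First correct the split-half correlation to full-test reliability: r_full = 2 × 0.471 / (1 + 0.471) ≈ 0.6404
Length factor from 48 to 166 items: n = 166/48 = 3.4583
r_new = n·r_full / (1 + (n − 1)·r_full) = 2.2147 / 2.5743 ≈ 0.8603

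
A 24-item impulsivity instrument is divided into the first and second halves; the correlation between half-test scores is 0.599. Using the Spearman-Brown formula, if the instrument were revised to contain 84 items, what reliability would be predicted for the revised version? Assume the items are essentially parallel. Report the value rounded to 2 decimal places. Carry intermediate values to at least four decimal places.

0.91

Full-test reliability from the split-half r: r_full = 2(0.599)/(1 + 0.599) = 0.7492
Length factor from 24 to 84 items: n = 84/24 = 3.5000
r_new = n·r_full / (1 + (n − 1)·r_full) = 2.6222 / 2.8730 ≈ 0.9127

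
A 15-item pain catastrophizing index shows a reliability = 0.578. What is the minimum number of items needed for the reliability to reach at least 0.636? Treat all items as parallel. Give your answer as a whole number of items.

n = [0.636 × 0.422] / [0.578 × 0.364]
n = 0.268392 / 0.210392 ≈ 1.2757
So the test needs 1.2757 × 15 ≈ 19.14 items; rounding up, 20.

20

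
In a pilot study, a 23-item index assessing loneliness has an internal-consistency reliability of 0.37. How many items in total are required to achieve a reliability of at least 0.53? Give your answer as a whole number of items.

45

Spearman-Brown solved for the length factor n:
n = r*(1 − r) / [ r (1 − r*) ]
n = 0.53(1 − 0.37) / [0.37(1 − 0.53)]
  = 0.3339 / 0.1739 = 1.9201
Items needed = n × 23 = 1.9201 × 23 ≈ 44.16 → round up to 45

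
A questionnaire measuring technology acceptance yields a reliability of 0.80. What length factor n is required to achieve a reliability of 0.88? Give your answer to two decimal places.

Spearman-Brown solved for the length factor n:
n = r*(1 − r) / [ r (1 − r*) ]
n = 0.88(1 − 0.80) / [0.80(1 − 0.88)]
  = 0.1760 / 0.0960 = 1.8333

1.83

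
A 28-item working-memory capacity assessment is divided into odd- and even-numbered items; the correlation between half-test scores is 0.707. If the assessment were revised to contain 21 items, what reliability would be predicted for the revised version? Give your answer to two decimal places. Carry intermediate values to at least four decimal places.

First correct the split-half correlation to full-test reliability: r_full = 2 × 0.707 / (1 + 0.707) ≈ 0.8284
Then adjust to 21 items: n = 21/28 = 0.7500
r_new = n·r_full / (1 + (n − 1)·r_full) = 0.6213 / 0.7929 ≈ 0.7836

0.78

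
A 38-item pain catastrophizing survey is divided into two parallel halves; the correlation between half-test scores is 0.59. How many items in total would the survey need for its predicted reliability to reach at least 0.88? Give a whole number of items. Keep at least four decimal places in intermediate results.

r_full = 2(0.59)/(1 + 0.59) = 0.7421
Solve Spearman-Brown for n: n = 0.88(1 − 0.7421) / [0.7421(1 − 0.88)] = 2.5485
Required items = 2.5485 × 38 = 96.84, so 97 items.

97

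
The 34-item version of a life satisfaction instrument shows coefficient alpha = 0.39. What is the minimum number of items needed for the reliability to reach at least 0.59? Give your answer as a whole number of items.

Invert Spearman-Brown to solve for n:
n = r_target (1 − r_old) / [ r_old (1 − r_target) ]
n = 0.59(1 − 0.39) / [0.39(1 − 0.59)]
n = 0.3599 / 0.1599 ≈ 2.2508
Items needed = n × 34 = 2.2508 × 34 ≈ 76.53 → round up to 77

77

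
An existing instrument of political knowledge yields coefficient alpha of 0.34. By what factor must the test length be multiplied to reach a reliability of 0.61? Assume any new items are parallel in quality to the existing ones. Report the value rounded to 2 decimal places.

Rearranging the Spearman-Brown formula for n,
n = r_target (1 − r_old) / [ r_old (1 − r_target) ]
n = 0.61(1 − 0.34) / [0.34(1 − 0.61)]
  = 0.4026 / 0.1326 = 3.0362

3.04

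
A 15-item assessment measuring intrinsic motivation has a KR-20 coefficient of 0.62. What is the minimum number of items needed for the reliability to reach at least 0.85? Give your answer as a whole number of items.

n = 0.85(1 − 0.62) / [0.62(1 − 0.85)]
n = 0.3230 / 0.0930 ≈ 3.4731
Items needed = n × 15 = 3.4731 × 15 ≈ 52.10 → round up to 53

53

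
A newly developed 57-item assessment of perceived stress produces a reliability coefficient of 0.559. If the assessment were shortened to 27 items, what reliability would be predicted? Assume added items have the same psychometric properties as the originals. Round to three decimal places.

n = 27/57 = 0.4737
Apply the Spearman-Brown prophecy formula, r' = nr / [1 + (n − 1)r]:
r_new = 0.4737·0.559 / [1 + (0.4737 − 1)·0.559]
r_new = 0.2648 / 0.7058 ≈ 0.3752

0.375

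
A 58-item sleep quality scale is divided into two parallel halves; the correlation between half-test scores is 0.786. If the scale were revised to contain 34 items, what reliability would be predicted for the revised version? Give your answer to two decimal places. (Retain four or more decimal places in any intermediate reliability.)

0.81

Full-test reliability from the split-half r: r_full = 2(0.786)/(1 + 0.786) = 0.8802
Length factor from 58 to 34 items: n = 34/58 = 0.5862
r_new = n·r_full / (1 + (n − 1)·r_full) = 0.5160 / 0.6358 ≈ 0.8116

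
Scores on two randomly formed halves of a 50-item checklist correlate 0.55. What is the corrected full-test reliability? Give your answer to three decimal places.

The full test is twice the length of either half (n = 2).
r_full = 2(0.55) / (1 + 0.55)
       = 1.1000 / 1.5500 = 0.7097

0.710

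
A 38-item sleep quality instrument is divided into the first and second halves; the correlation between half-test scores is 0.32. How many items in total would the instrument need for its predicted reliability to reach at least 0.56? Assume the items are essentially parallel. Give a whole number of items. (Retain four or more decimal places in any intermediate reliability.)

52

r_full = 2(0.32)/(1 + 0.32) = 0.4848
Solve Spearman-Brown for n: n = 0.56(1 − 0.4848) / [0.4848(1 − 0.56)] = 1.3525
Items = 1.3525 × 38 ≈ 51.40 → 52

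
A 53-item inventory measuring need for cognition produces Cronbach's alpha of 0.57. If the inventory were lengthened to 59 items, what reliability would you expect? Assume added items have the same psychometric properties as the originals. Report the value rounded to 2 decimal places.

0.60

n = 59/53 = 1.1132
r_new = (1.1132 × 0.57) / (1 + (1.1132 − 1) × 0.57)
     = 0.6345 / 1.0645 = 0.5961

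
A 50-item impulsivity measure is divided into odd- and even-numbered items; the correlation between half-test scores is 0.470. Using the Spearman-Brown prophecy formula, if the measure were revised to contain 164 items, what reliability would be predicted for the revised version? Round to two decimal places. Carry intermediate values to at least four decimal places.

Full-test reliability from the split-half r: r_full = 2(0.470)/(1 + 0.470) = 0.6395
Then adjust to 164 items: n = 164/50 = 3.2800
r_new = n·r_full / (1 + (n − 1)·r_full) = 2.0976 / 2.4581 ≈ 0.8533

0.85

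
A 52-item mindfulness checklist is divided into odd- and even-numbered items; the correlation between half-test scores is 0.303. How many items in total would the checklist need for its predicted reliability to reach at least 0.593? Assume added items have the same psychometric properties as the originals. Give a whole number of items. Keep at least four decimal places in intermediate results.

88

Corrected full-test reliability: r_full = 2 × 0.303 / (1 + 0.303) ≈ 0.4651
n = r_tgt(1 − r_full) / [r_full(1 − r_tgt)] = 0.593 × 0.5349 / (0.4651 × 0.407) ≈ 1.6757
Items = 1.6757 × 52 ≈ 87.14 → 88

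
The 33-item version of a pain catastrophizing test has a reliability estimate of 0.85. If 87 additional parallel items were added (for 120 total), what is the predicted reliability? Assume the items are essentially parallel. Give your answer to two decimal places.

0.95

n = 120/33 = 3.6364
Spearman-Brown: r_new = n·r / (1 + (n − 1)·r)
r_new = 3.6364·0.85 / [1 + (3.6364 − 1)·0.85]
     = 3.0909 / 3.2409 = 0.9537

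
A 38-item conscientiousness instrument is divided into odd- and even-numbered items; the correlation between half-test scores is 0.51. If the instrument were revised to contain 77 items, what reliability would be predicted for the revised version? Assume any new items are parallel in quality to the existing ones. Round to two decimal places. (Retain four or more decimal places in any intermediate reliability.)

0.81

Full-test reliability from the split-half r: r_full = 2(0.51)/(1 + 0.51) = 0.6755
Length factor from 38 to 77 items: n = 77/38 = 2.0263
r_new = n·r_full / (1 + (n − 1)·r_full) = 1.3688 / 1.6933 ≈ 0.8084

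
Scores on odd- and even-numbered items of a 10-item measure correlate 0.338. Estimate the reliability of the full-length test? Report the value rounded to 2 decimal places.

Each half is half the length of the full test, so the full test is n = 2 times a half.
r_full = 2(0.338) / (1 + 0.338)
r_full = 0.6760 / 1.3380 ≈ 0.5052

0.51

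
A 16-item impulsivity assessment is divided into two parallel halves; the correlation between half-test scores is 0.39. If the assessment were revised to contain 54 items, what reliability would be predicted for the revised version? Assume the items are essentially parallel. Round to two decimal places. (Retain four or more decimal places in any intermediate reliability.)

0.81

Spearman-Brown correction (n = 2): r_full = 2·0.39/(1 + 0.39) = 0.5612
Then adjust to 54 items: n = 54/16 = 3.3750
r_new = n·r_full / (1 + (n − 1)·r_full) = 1.8941 / 2.3329 ≈ 0.8119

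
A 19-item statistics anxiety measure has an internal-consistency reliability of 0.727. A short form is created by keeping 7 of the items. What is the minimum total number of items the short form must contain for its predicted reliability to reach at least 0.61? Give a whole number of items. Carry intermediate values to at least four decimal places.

First, r for the 7-item form: n = 7/19 = 0.3684, so r_7 = 0.3684·0.727/(1 + (0.3684 − 1)·0.727) = 0.4952
Then solve for n' with r_old = 0.4952, r_target = 0.61: n' = 0.61(1 − 0.4952)/[0.4952(1 − 0.61)] = 1.5944
Items = 1.5944 × 7 ≈ 11.16 → 12

12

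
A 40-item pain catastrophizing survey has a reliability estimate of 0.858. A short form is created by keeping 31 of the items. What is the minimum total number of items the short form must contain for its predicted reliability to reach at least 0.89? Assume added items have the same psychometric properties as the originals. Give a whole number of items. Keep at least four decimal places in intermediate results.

Short-form reliability: n = 31/40 = 0.7750; r_31 = n·r/(1+(n−1)r) ≈ 0.8240
Then solve for n' with r_old = 0.8240, r_target = 0.89: n' = 0.89(1 − 0.8240)/[0.8240(1 − 0.89)] = 1.7282
Total items = 1.7282 × 31 = 53.57, rounded up to 54.

54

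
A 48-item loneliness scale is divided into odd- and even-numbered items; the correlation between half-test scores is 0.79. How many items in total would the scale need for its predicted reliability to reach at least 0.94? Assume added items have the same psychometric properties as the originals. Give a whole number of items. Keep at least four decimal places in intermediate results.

Corrected full-test reliability: r_full = 2 × 0.79 / (1 + 0.79) ≈ 0.8827
n = r_tgt(1 − r_full) / [r_full(1 − r_tgt)] = 0.94 × 0.1173 / (0.8827 × 0.06) ≈ 2.0819
Items = 2.0819 × 48 ≈ 99.93 → 100

100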